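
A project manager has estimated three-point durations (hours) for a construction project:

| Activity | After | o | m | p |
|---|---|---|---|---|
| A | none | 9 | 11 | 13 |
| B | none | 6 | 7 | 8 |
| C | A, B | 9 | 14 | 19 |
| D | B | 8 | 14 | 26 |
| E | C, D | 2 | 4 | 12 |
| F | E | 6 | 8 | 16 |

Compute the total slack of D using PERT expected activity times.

3 hours

te_A = (9 + 4·11 + 13)/6 = 66/6 = 11
te_B = (6 + 4·7 + 8)/6 = 42/6 = 7
te_C = (9 + 4·14 + 19)/6 = 84/6 = 14
te_D = (8 + 4·14 + 26)/6 = 90/6 = 15
te_E = (2 + 4·4 + 12)/6 = 30/6 = 5
te_F = (6 + 4·8 + 16)/6 = 54/6 = 9

Forward pass:
ES_A = 0; EF_A = 11
ES_B = 0; EF_B = 7
ES_C = max(EF_A=11, EF_B=7) = 11; EF_C = 11+14 = 25
ES_D = 7; EF_D = 7+15 = 22
ES_E = max(EF_C=25, EF_D=22) = 25; EF_E = 25+5 = 30
ES_F = 30; EF_F = 30+9 = 39
Expected project duration μ = 39 hours. Critical path: A → C → E → F.

Backward pass:
LF_F = 39; LS_F = 39−9 = 30
LF_E = LS_F = 30; LS_E = 30−5 = 25
LF_D = LS_E = 25; LS_D = 25−15 = 10
LF_C = LS_E = 25; LS_C = 25−14 = 11
LF_B = min(LS_C=11, LS_D=10) = 10; LS_B = 10−7 = 3
LF_A = LS_C = 11; LS_A = 11−11 = 0
Slack_D = LS_D − ES_D = 10 − 7 = 3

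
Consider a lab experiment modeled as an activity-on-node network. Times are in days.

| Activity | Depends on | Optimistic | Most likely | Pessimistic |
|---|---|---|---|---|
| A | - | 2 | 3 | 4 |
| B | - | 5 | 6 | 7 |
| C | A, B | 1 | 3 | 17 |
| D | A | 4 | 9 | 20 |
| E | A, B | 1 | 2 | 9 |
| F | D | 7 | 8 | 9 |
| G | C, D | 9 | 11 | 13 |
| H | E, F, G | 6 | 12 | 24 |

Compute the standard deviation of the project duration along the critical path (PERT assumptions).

4.08 days

te_A = (2 + 4·3 + 4)/6 = 18/6 = 3; σ²_A = ((4−2)/6)² = 0.111
te_B = (5 + 4·6 + 7)/6 = 36/6 = 6; σ²_B = ((7−5)/6)² = 0.111
te_C = (1 + 4·3 + 17)/6 = 30/6 = 5; σ²_C = ((17−1)/6)² = 7.111
te_D = (4 + 4·9 + 20)/6 = 60/6 = 10; σ²_D = ((20−4)/6)² = 7.111
te_E = (1 + 4·2 + 9)/6 = 18/6 = 3; σ²_E = ((9−1)/6)² = 1.778
te_F = (7 + 4·8 + 9)/6 = 48/6 = 8; σ²_F = ((9−7)/6)² = 0.111
te_G = (9 + 4·11 + 13)/6 = 66/6 = 11; σ²_G = ((13−9)/6)² = 0.444
te_H = (6 + 4·12 + 24)/6 = 78/6 = 13; σ²_H = ((24−6)/6)² = 9.000

Forward pass:
ES_A = 0; EF_A = 3
ES_B = 0; EF_B = 6
ES_C = max(EF_A=3, EF_B=6) = 6; EF_C = 6+5 = 11
ES_D = 3; EF_D = 3+10 = 13
ES_E = max(EF_A=3, EF_B=6) = 6; EF_E = 6+3 = 9
ES_F = 13; EF_F = 13+8 = 21
ES_G = max(EF_C=11, EF_D=13) = 13; EF_G = 13+11 = 24
ES_H = max(EF_E=9, EF_F=21, EF_G=24) = 24; EF_H = 24+13 = 37
Expected project duration μ = 37 days. Critical path: A → D → G → H.

Variance along critical path = 0.111 + 7.111 + 0.444 + 9.000 = 16.667
σ = √16.667 = 4.082 days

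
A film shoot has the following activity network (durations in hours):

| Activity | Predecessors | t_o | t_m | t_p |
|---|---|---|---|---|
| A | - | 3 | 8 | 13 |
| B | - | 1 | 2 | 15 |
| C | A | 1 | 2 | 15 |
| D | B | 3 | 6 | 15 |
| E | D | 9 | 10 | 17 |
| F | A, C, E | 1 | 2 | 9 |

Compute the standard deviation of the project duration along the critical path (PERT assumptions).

te_A = (3 + 4·8 + 13)/6 = 48/6 = 8; σ²_A = ((13−3)/6)² = 2.778
te_B = (1 + 4·2 + 15)/6 = 24/6 = 4; σ²_B = ((15−1)/6)² = 5.444
te_C = (1 + 4·2 + 15)/6 = 24/6 = 4; σ²_C = ((15−1)/6)² = 5.444
te_D = (3 + 4·6 + 15)/6 = 42/6 = 7; σ²_D = ((15−3)/6)² = 4.000
te_E = (9 + 4·10 + 17)/6 = 66/6 = 11; σ²_E = ((17−9)/6)² = 1.778
te_F = (1 + 4·2 + 9)/6 = 18/6 = 3; σ²_F = ((9−1)/6)² = 1.778

Forward pass:
ES_A = 0; EF_A = 8
ES_B = 0; EF_B = 4
ES_C = 8; EF_C = 8+4 = 12
ES_D = 4; EF_D = 4+7 = 11
ES_E = 11; EF_E = 11+11 = 22
ES_F = max(EF_A=8, EF_C=12, EF_E=22) = 22; EF_F = 22+3 = 25
Expected project duration μ = 25 hours. Critical path: B → D → E → F.

Variance along critical path = 5.444 + 4.000 + 1.778 + 1.778 = 13.000
σ = √13.000 = 3.606 hours

3.61 hours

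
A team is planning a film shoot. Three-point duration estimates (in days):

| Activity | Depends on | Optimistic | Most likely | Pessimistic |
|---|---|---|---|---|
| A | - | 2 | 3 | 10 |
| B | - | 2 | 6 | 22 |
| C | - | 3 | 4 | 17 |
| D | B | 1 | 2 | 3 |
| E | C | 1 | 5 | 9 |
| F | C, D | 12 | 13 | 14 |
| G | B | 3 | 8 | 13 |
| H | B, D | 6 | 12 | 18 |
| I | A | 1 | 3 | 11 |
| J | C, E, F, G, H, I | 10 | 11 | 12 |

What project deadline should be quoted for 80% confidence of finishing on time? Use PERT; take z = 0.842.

te_A = (2 + 4·3 + 10)/6 = 24/6 = 4; σ²_A = ((10−2)/6)² = 1.778
te_B = (2 + 4·6 + 22)/6 = 48/6 = 8; σ²_B = ((22−2)/6)² = 11.111
te_C = (3 + 4·4 + 17)/6 = 36/6 = 6; σ²_C = ((17−3)/6)² = 5.444
te_D = (1 + 4·2 + 3)/6 = 12/6 = 2; σ²_D = ((3−1)/6)² = 0.111
te_E = (1 + 4·5 + 9)/6 = 30/6 = 5; σ²_E = ((9−1)/6)² = 1.778
te_F = (12 + 4·13 + 14)/6 = 78/6 = 13; σ²_F = ((14−12)/6)² = 0.111
te_G = (3 + 4·8 + 13)/6 = 48/6 = 8; σ²_G = ((13−3)/6)² = 2.778
te_H = (6 + 4·12 + 18)/6 = 72/6 = 12; σ²_H = ((18−6)/6)² = 4.000
te_I = (1 + 4·3 + 11)/6 = 24/6 = 4; σ²_I = ((11−1)/6)² = 2.778
te_J = (10 + 4·11 + 12)/6 = 66/6 = 11; σ²_J = ((12−10)/6)² = 0.111

Forward pass:
ES_A = 0; EF_A = 4
ES_B = 0; EF_B = 8
ES_C = 0; EF_C = 6
ES_D = 8; EF_D = 8+2 = 10
ES_E = 6; EF_E = 6+5 = 11
ES_F = max(EF_C=6, EF_D=10) = 10; EF_F = 10+13 = 23
ES_G = 8; EF_G = 8+8 = 16
ES_H = max(EF_B=8, EF_D=10) = 10; EF_H = 10+12 = 22
ES_I = 4; EF_I = 4+4 = 8
ES_J = max(EF_C=6, EF_E=11, EF_F=23, EF_G=16, EF_H=22, EF_I=8) = 23; EF_J = 23+11 = 34
Expected project duration μ = 34 days. Critical path: B → D → F → J.

Variance along critical path = 11.111 + 0.111 + 0.111 + 0.111 = 11.444; σ = 3.383 days.
D = μ + z·σ = 34 + 0.842·3.383 = 36.8 days

36.8 days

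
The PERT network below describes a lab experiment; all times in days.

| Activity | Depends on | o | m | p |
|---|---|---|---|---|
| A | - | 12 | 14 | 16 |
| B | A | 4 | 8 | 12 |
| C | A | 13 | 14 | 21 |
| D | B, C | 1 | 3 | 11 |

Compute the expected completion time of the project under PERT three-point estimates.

te_A = (12 + 4·14 + 16)/6 = 84/6 = 14
te_B = (4 + 4·8 + 12)/6 = 48/6 = 8
te_C = (13 + 4·14 + 21)/6 = 90/6 = 15
te_D = (1 + 4·3 + 11)/6 = 24/6 = 4

Forward pass:
ES_A = 0; EF_A = 14
ES_B = 14; EF_B = 14+8 = 22
ES_C = 14; EF_C = 14+15 = 29
ES_D = max(EF_B=22, EF_C=29) = 29; EF_D = 29+4 = 33
Expected project duration μ = 33 days. Critical path: A → C → D.

33 days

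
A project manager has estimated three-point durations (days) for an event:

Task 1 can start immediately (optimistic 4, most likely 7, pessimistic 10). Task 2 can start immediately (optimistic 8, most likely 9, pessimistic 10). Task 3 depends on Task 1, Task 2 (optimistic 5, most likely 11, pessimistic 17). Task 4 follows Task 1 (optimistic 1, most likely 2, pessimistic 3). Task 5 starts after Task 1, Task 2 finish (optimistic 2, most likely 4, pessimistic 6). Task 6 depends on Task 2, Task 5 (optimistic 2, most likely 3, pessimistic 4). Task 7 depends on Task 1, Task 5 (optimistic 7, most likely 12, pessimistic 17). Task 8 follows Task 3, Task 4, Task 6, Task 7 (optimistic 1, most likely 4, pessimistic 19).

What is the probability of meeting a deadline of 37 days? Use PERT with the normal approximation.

0.956

te_Task 1 = (4 + 4·7 + 10)/6 = 42/6 = 7; σ²_Task 1 = ((10−4)/6)² = 1.000
te_Task 2 = (8 + 4·9 + 10)/6 = 54/6 = 9; σ²_Task 2 = ((10−8)/6)² = 0.111
te_Task 3 = (5 + 4·11 + 17)/6 = 66/6 = 11; σ²_Task 3 = ((17−5)/6)² = 4.000
te_Task 4 = (1 + 4·2 + 3)/6 = 12/6 = 2; σ²_Task 4 = ((3−1)/6)² = 0.111
te_Task 5 = (2 + 4·4 + 6)/6 = 24/6 = 4; σ²_Task 5 = ((6−2)/6)² = 0.444
te_Task 6 = (2 + 4·3 + 4)/6 = 18/6 = 3; σ²_Task 6 = ((4−2)/6)² = 0.111
te_Task 7 = (7 + 4·12 + 17)/6 = 72/6 = 12; σ²_Task 7 = ((17−7)/6)² = 2.778
te_Task 8 = (1 + 4·4 + 19)/6 = 36/6 = 6; σ²_Task 8 = ((19−1)/6)² = 9.000

Forward pass:
ES_Task 1 = 0; EF_Task 1 = 7
ES_Task 2 = 0; EF_Task 2 = 9
ES_Task 3 = max(EF_Task 1=7, EF_Task 2=9) = 9; EF_Task 3 = 9+11 = 20
ES_Task 4 = 7; EF_Task 4 = 7+2 = 9
ES_Task 5 = max(EF_Task 1=7, EF_Task 2=9) = 9; EF_Task 5 = 9+4 = 13
ES_Task 6 = max(EF_Task 2=9, EF_Task 5=13) = 13; EF_Task 6 = 13+3 = 16
ES_Task 7 = max(EF_Task 1=7, EF_Task 5=13) = 13; EF_Task 7 = 13+12 = 25
ES_Task 8 = max(EF_Task 3=20, EF_Task 4=9, EF_Task 6=16, EF_Task 7=25) = 25; EF_Task 8 = 25+6 = 31
Expected project duration μ = 31 days. Critical path: Task 2 → Task 5 → Task 7 → Task 8.

Variance along critical path = 0.111 + 0.444 + 2.778 + 9.000 = 12.333; σ = √12.333 = 3.512 days.
Z = (37 − 31) / 3.512 = 1.708
P(T ≤ 37) = Φ(1.708) ≈ 0.956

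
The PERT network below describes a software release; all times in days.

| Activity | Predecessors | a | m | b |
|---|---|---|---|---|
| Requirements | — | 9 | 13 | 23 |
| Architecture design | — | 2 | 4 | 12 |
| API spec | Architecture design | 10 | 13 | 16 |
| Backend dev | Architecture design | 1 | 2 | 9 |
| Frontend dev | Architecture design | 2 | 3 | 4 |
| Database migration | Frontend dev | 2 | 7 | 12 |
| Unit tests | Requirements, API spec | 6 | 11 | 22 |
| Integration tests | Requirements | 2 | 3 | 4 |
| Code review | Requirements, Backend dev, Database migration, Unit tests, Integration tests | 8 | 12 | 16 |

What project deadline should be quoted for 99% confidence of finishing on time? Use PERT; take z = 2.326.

te_Requirements = (9 + 4·13 + 23)/6 = 84/6 = 14; σ²_Requirements = ((23−9)/6)² = 5.444
te_Architecture design = (2 + 4·4 + 12)/6 = 30/6 = 5; σ²_Architecture design = ((12−2)/6)² = 2.778
te_API spec = (10 + 4·13 + 16)/6 = 78/6 = 13; σ²_API spec = ((16−10)/6)² = 1.000
te_Backend dev = (1 + 4·2 + 9)/6 = 18/6 = 3; σ²_Backend dev = ((9−1)/6)² = 1.778
te_Frontend dev = (2 + 4·3 + 4)/6 = 18/6 = 3; σ²_Frontend dev = ((4−2)/6)² = 0.111
te_Database migration = (2 + 4·7 + 12)/6 = 42/6 = 7; σ²_Database migration = ((12−2)/6)² = 2.778
te_Unit tests = (6 + 4·11 + 22)/6 = 72/6 = 12; σ²_Unit tests = ((22−6)/6)² = 7.111
te_Integration tests = (2 + 4·3 + 4)/6 = 18/6 = 3; σ²_Integration tests = ((4−2)/6)² = 0.111
te_Code review = (8 + 4·12 + 16)/6 = 72/6 = 12; σ²_Code review = ((16−8)/6)² = 1.778

Forward pass:
ES_Requirements = 0; EF_Requirements = 14
ES_Architecture design = 0; EF_Architecture design = 5
ES_API spec = 5; EF_API spec = 5+13 = 18
ES_Backend dev = 5; EF_Backend dev = 5+3 = 8
ES_Frontend dev = 5; EF_Frontend dev = 5+3 = 8
ES_Database migration = 8; EF_Database migration = 8+7 = 15
ES_Unit tests = max(EF_Requirements=14, EF_API spec=18) = 18; EF_Unit tests = 18+12 = 30
ES_Integration tests = 14; EF_Integration tests = 14+3 = 17
ES_Code review = max(EF_Requirements=14, EF_Backend dev=8, EF_Database migration=15, EF_Unit tests=30, EF_Integration tests=17) = 30; EF_Code review = 30+12 = 42
Expected project duration μ = 42 days. Critical path: Architecture design → API spec → Unit tests → Code review.

Variance along critical path = 2.778 + 1.000 + 7.111 + 1.778 = 12.667; σ = 3.559 days.
D = μ + z·σ = 42 + 2.326·3.559 = 50.3 days

50.3 days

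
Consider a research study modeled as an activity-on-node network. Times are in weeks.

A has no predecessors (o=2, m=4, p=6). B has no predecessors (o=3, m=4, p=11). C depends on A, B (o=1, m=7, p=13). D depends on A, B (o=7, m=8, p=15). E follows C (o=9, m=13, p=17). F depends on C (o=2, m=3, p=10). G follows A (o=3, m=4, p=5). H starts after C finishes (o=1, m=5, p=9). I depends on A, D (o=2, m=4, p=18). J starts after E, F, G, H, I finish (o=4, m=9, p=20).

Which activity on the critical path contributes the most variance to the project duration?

te_A = (2 + 4·4 + 6)/6 = 24/6 = 4; σ²_A = ((6−2)/6)² = 0.444
te_B = (3 + 4·4 + 11)/6 = 30/6 = 5; σ²_B = ((11−3)/6)² = 1.778
te_C = (1 + 4·7 + 13)/6 = 42/6 = 7; σ²_C = ((13−1)/6)² = 4.000
te_D = (7 + 4·8 + 15)/6 = 54/6 = 9; σ²_D = ((15−7)/6)² = 1.778
te_E = (9 + 4·13 + 17)/6 = 78/6 = 13; σ²_E = ((17−9)/6)² = 1.778
te_F = (2 + 4·3 + 10)/6 = 24/6 = 4; σ²_F = ((10−2)/6)² = 1.778
te_G = (3 + 4·4 + 5)/6 = 24/6 = 4; σ²_G = ((5−3)/6)² = 0.111
te_H = (1 + 4·5 + 9)/6 = 30/6 = 5; σ²_H = ((9−1)/6)² = 1.778
te_I = (2 + 4·4 + 18)/6 = 36/6 = 6; σ²_I = ((18−2)/6)² = 7.111
te_J = (4 + 4·9 + 20)/6 = 60/6 = 10; σ²_J = ((20−4)/6)² = 7.111

Forward pass:
ES_A = 0; EF_A = 4
ES_B = 0; EF_B = 5
ES_C = max(EF_A=4, EF_B=5) = 5; EF_C = 5+7 = 12
ES_D = max(EF_A=4, EF_B=5) = 5; EF_D = 5+9 = 14
ES_E = 12; EF_E = 12+13 = 25
ES_F = 12; EF_F = 12+4 = 16
ES_G = 4; EF_G = 4+4 = 8
ES_H = 12; EF_H = 12+5 = 17
ES_I = max(EF_A=4, EF_D=14) = 14; EF_I = 14+6 = 20
ES_J = max(EF_E=25, EF_F=16, EF_G=8, EF_H=17, EF_I=20) = 25; EF_J = 25+10 = 35
Expected project duration μ = 35 weeks. Critical path: B → C → E → J.

Variances on critical path: σ²_B=1.778, σ²_C=4.000, σ²_E=1.778, σ²_J=7.111.
Largest is σ²_J = 7.111.

J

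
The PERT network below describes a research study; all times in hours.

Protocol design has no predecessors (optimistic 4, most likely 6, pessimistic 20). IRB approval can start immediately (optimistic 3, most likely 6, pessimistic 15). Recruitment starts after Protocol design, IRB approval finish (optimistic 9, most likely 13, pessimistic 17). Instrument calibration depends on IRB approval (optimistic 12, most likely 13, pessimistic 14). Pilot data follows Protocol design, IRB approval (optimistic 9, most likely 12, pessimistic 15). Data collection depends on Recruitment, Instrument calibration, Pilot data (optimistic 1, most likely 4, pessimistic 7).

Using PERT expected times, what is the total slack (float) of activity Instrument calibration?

te_Protocol design = (4 + 4·6 + 20)/6 = 48/6 = 8
te_IRB approval = (3 + 4·6 + 15)/6 = 42/6 = 7
te_Recruitment = (9 + 4·13 + 17)/6 = 78/6 = 13
te_Instrument calibration = (12 + 4·13 + 14)/6 = 78/6 = 13
te_Pilot data = (9 + 4·12 + 15)/6 = 72/6 = 12
te_Data collection = (1 + 4·4 + 7)/6 = 24/6 = 4

Forward pass:
ES_Protocol design = 0; EF_Protocol design = 8
ES_IRB approval = 0; EF_IRB approval = 7
ES_Recruitment = max(EF_Protocol design=8, EF_IRB approval=7) = 8; EF_Recruitment = 8+13 = 21
ES_Instrument calibration = 7; EF_Instrument calibration = 7+13 = 20
ES_Pilot data = max(EF_Protocol design=8, EF_IRB approval=7) = 8; EF_Pilot data = 8+12 = 20
ES_Data collection = max(EF_Recruitment=21, EF_Instrument calibration=20, EF_Pilot data=20) = 21; EF_Data collection = 21+4 = 25
Expected project duration μ = 25 hours. Critical path: Protocol design → Recruitment → Data collection.

Backward pass:
LF_Data collection = 25; LS_Data collection = 25−4 = 21
LF_Pilot data = LS_Data collection = 21; LS_Pilot data = 21−12 = 9
LF_Instrument calibration = LS_Data collection = 21; LS_Instrument calibration = 21−13 = 8
LF_Recruitment = LS_Data collection = 21; LS_Recruitment = 21−13 = 8
LF_IRB approval = min(LS_Recruitment=8, LS_Instrument calibration=8, LS_Pilot data=9) = 8; LS_IRB approval = 8−7 = 1
LF_Protocol design = min(LS_Recruitment=8, LS_Pilot data=9) = 8; LS_Protocol design = 8−8 = 0
Slack_Instrument calibration = LS_Instrument calibration − ES_Instrument calibration = 8 − 7 = 1

1 hours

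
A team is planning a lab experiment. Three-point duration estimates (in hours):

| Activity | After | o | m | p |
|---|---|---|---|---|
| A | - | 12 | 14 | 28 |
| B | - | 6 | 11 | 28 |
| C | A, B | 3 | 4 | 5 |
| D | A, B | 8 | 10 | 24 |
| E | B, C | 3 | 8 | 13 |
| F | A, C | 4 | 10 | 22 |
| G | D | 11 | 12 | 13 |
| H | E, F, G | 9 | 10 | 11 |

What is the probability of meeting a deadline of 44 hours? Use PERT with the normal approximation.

0.057

te_A = (12 + 4·14 + 28)/6 = 96/6 = 16; σ²_A = ((28−12)/6)² = 7.111
te_B = (6 + 4·11 + 28)/6 = 78/6 = 13; σ²_B = ((28−6)/6)² = 13.444
te_C = (3 + 4·4 + 5)/6 = 24/6 = 4; σ²_C = ((5−3)/6)² = 0.111
te_D = (8 + 4·10 + 24)/6 = 72/6 = 12; σ²_D = ((24−8)/6)² = 7.111
te_E = (3 + 4·8 + 13)/6 = 48/6 = 8; σ²_E = ((13−3)/6)² = 2.778
te_F = (4 + 4·10 + 22)/6 = 66/6 = 11; σ²_F = ((22−4)/6)² = 9.000
te_G = (11 + 4·12 + 13)/6 = 72/6 = 12; σ²_G = ((13−11)/6)² = 0.111
te_H = (9 + 4·10 + 11)/6 = 60/6 = 10; σ²_H = ((11−9)/6)² = 0.111

Forward pass:
ES_A = 0; EF_A = 16
ES_B = 0; EF_B = 13
ES_C = max(EF_A=16, EF_B=13) = 16; EF_C = 16+4 = 20
ES_D = max(EF_A=16, EF_B=13) = 16; EF_D = 16+12 = 28
ES_E = max(EF_B=13, EF_C=20) = 20; EF_E = 20+8 = 28
ES_F = max(EF_A=16, EF_C=20) = 20; EF_F = 20+11 = 31
ES_G = 28; EF_G = 28+12 = 40
ES_H = max(EF_E=28, EF_F=31, EF_G=40) = 40; EF_H = 40+10 = 50
Expected project duration μ = 50 hours. Critical path: A → D → G → H.

Variance along critical path = 7.111 + 7.111 + 0.111 + 0.111 = 14.444; σ = √14.444 = 3.801 hours.
Z = (44 − 50) / 3.801 = -1.579
P(T ≤ 44) = Φ(-1.579) ≈ 0.057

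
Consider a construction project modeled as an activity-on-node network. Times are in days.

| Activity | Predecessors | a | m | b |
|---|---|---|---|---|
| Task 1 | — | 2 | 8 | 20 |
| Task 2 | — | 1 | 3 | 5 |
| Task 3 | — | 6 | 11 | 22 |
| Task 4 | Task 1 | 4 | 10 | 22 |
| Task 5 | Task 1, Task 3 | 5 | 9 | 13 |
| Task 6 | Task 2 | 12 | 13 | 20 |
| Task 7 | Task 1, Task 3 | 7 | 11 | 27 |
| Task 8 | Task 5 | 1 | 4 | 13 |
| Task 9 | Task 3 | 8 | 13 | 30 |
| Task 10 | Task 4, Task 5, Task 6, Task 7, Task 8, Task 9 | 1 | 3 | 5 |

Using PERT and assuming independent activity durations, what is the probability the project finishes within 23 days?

0.063

te_Task 1 = (2 + 4·8 + 20)/6 = 54/6 = 9; σ²_Task 1 = ((20−2)/6)² = 9.000
te_Task 2 = (1 + 4·3 + 5)/6 = 18/6 = 3; σ²_Task 2 = ((5−1)/6)² = 0.444
te_Task 3 = (6 + 4·11 + 22)/6 = 72/6 = 12; σ²_Task 3 = ((22−6)/6)² = 7.111
te_Task 4 = (4 + 4·10 + 22)/6 = 66/6 = 11; σ²_Task 4 = ((22−4)/6)² = 9.000
te_Task 5 = (5 + 4·9 + 13)/6 = 54/6 = 9; σ²_Task 5 = ((13−5)/6)² = 1.778
te_Task 6 = (12 + 4·13 + 20)/6 = 84/6 = 14; σ²_Task 6 = ((20−12)/6)² = 1.778
te_Task 7 = (7 + 4·11 + 27)/6 = 78/6 = 13; σ²_Task 7 = ((27−7)/6)² = 11.111
te_Task 8 = (1 + 4·4 + 13)/6 = 30/6 = 5; σ²_Task 8 = ((13−1)/6)² = 4.000
te_Task 9 = (8 + 4·13 + 30)/6 = 90/6 = 15; σ²_Task 9 = ((30−8)/6)² = 13.444
te_Task 10 = (1 + 4·3 + 5)/6 = 18/6 = 3; σ²_Task 10 = ((5−1)/6)² = 0.444

Forward pass:
ES_Task 1 = 0; EF_Task 1 = 9
ES_Task 2 = 0; EF_Task 2 = 3
ES_Task 3 = 0; EF_Task 3 = 12
ES_Task 4 = 9; EF_Task 4 = 9+11 = 20
ES_Task 5 = max(EF_Task 1=9, EF_Task 3=12) = 12; EF_Task 5 = 12+9 = 21
ES_Task 6 = 3; EF_Task 6 = 3+14 = 17
ES_Task 7 = max(EF_Task 1=9, EF_Task 3=12) = 12; EF_Task 7 = 12+13 = 25
ES_Task 8 = 21; EF_Task 8 = 21+5 = 26
ES_Task 9 = 12; EF_Task 9 = 12+15 = 27
ES_Task 10 = max(EF_Task 4=20, EF_Task 5=21, EF_Task 6=17, EF_Task 7=25, EF_Task 8=26, EF_Task 9=27) = 27; EF_Task 10 = 27+3 = 30
Expected project duration μ = 30 days. Critical path: Task 3 → Task 9 → Task 10.

Variance along critical path = 7.111 + 13.444 + 0.444 = 21.000; σ = √21.000 = 4.583 days.
Z = (23 − 30) / 4.583 = -1.528
P(T ≤ 23) = Φ(-1.528) ≈ 0.063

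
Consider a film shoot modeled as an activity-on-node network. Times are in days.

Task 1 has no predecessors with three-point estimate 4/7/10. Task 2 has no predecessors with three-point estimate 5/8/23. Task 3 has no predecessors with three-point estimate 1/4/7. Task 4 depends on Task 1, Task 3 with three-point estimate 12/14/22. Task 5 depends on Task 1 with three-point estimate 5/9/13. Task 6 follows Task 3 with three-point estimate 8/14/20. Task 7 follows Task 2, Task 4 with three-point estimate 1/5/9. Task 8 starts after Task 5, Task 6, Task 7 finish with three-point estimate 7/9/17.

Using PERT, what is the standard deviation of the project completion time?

te_Task 1 = (4 + 4·7 + 10)/6 = 42/6 = 7; σ²_Task 1 = ((10−4)/6)² = 1.000
te_Task 2 = (5 + 4·8 + 23)/6 = 60/6 = 10; σ²_Task 2 = ((23−5)/6)² = 9.000
te_Task 3 = (1 + 4·4 + 7)/6 = 24/6 = 4; σ²_Task 3 = ((7−1)/6)² = 1.000
te_Task 4 = (12 + 4·14 + 22)/6 = 90/6 = 15; σ²_Task 4 = ((22−12)/6)² = 2.778
te_Task 5 = (5 + 4·9 + 13)/6 = 54/6 = 9; σ²_Task 5 = ((13−5)/6)² = 1.778
te_Task 6 = (8 + 4·14 + 20)/6 = 84/6 = 14; σ²_Task 6 = ((20−8)/6)² = 4.000
te_Task 7 = (1 + 4·5 + 9)/6 = 30/6 = 5; σ²_Task 7 = ((9−1)/6)² = 1.778
te_Task 8 = (7 + 4·9 + 17)/6 = 60/6 = 10; σ²_Task 8 = ((17−7)/6)² = 2.778

Forward pass:
ES_Task 1 = 0; EF_Task 1 = 7
ES_Task 2 = 0; EF_Task 2 = 10
ES_Task 3 = 0; EF_Task 3 = 4
ES_Task 4 = max(EF_Task 1=7, EF_Task 3=4) = 7; EF_Task 4 = 7+15 = 22
ES_Task 5 = 7; EF_Task 5 = 7+9 = 16
ES_Task 6 = 4; EF_Task 6 = 4+14 = 18
ES_Task 7 = max(EF_Task 2=10, EF_Task 4=22) = 22; EF_Task 7 = 22+5 = 27
ES_Task 8 = max(EF_Task 5=16, EF_Task 6=18, EF_Task 7=27) = 27; EF_Task 8 = 27+10 = 37
Expected project duration μ = 37 days. Critical path: Task 1 → Task 4 → Task 7 → Task 8.

Variance along critical path = 1.000 + 2.778 + 1.778 + 2.778 = 8.333
σ = √8.333 = 2.887 days

2.89 days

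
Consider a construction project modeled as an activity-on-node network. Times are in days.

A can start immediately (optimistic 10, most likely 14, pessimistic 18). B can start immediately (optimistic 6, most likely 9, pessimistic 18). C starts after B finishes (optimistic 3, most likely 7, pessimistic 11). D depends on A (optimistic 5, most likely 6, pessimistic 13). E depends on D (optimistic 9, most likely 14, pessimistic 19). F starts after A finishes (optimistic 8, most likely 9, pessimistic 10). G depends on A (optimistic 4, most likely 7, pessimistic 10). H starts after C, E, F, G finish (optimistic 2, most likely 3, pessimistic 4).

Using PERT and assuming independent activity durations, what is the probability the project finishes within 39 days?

te_A = (10 + 4·14 + 18)/6 = 84/6 = 14; σ²_A = ((18−10)/6)² = 1.778
te_B = (6 + 4·9 + 18)/6 = 60/6 = 10; σ²_B = ((18−6)/6)² = 4.000
te_C = (3 + 4·7 + 11)/6 = 42/6 = 7; σ²_C = ((11−3)/6)² = 1.778
te_D = (5 + 4·6 + 13)/6 = 42/6 = 7; σ²_D = ((13−5)/6)² = 1.778
te_E = (9 + 4·14 + 19)/6 = 84/6 = 14; σ²_E = ((19−9)/6)² = 2.778
te_F = (8 + 4·9 + 10)/6 = 54/6 = 9; σ²_F = ((10−8)/6)² = 0.111
te_G = (4 + 4·7 + 10)/6 = 42/6 = 7; σ²_G = ((10−4)/6)² = 1.000
te_H = (2 + 4·3 + 4)/6 = 18/6 = 3; σ²_H = ((4−2)/6)² = 0.111

Forward pass:
ES_A = 0; EF_A = 14
ES_B = 0; EF_B = 10
ES_C = 10; EF_C = 10+7 = 17
ES_D = 14; EF_D = 14+7 = 21
ES_E = 21; EF_E = 21+14 = 35
ES_F = 14; EF_F = 14+9 = 23
ES_G = 14; EF_G = 14+7 = 21
ES_H = max(EF_C=17, EF_E=35, EF_F=23, EF_G=21) = 35; EF_H = 35+3 = 38
Expected project duration μ = 38 days. Critical path: A → D → E → H.

Variance along critical path = 1.778 + 1.778 + 2.778 + 0.111 = 6.444; σ = √6.444 = 2.539 days.
Z = (39 − 38) / 2.539 = 0.394
P(T ≤ 39) = Φ(0.394) ≈ 0.653

0.653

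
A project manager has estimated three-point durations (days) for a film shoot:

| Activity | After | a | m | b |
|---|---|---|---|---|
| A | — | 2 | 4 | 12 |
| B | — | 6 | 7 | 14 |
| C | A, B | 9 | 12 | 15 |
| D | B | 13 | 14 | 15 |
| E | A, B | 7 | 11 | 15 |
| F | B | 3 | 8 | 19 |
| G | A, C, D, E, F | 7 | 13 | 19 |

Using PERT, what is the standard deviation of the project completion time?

2.43 days

te_A = (2 + 4·4 + 12)/6 = 30/6 = 5; σ²_A = ((12−2)/6)² = 2.778
te_B = (6 + 4·7 + 14)/6 = 48/6 = 8; σ²_B = ((14−6)/6)² = 1.778
te_C = (9 + 4·12 + 15)/6 = 72/6 = 12; σ²_C = ((15−9)/6)² = 1.000
te_D = (13 + 4·14 + 15)/6 = 84/6 = 14; σ²_D = ((15−13)/6)² = 0.111
te_E = (7 + 4·11 + 15)/6 = 66/6 = 11; σ²_E = ((15−7)/6)² = 1.778
te_F = (3 + 4·8 + 19)/6 = 54/6 = 9; σ²_F = ((19−3)/6)² = 7.111
te_G = (7 + 4·13 + 19)/6 = 78/6 = 13; σ²_G = ((19−7)/6)² = 4.000

Forward pass:
ES_A = 0; EF_A = 5
ES_B = 0; EF_B = 8
ES_C = max(EF_A=5, EF_B=8) = 8; EF_C = 8+12 = 20
ES_D = 8; EF_D = 8+14 = 22
ES_E = max(EF_A=5, EF_B=8) = 8; EF_E = 8+11 = 19
ES_F = 8; EF_F = 8+9 = 17
ES_G = max(EF_A=5, EF_C=20, EF_D=22, EF_E=19, EF_F=17) = 22; EF_G = 22+13 = 35
Expected project duration μ = 35 days. Critical path: B → D → G.

Variance along critical path = 1.778 + 0.111 + 4.000 = 5.889
σ = √5.889 = 2.427 days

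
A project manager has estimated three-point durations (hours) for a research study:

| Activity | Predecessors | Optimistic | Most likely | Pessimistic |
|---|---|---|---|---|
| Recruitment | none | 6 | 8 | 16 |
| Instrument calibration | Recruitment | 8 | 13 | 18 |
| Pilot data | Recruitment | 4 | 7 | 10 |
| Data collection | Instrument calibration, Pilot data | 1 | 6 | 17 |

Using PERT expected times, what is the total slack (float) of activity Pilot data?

te_Recruitment = (6 + 4·8 + 16)/6 = 54/6 = 9
te_Instrument calibration = (8 + 4·13 + 18)/6 = 78/6 = 13
te_Pilot data = (4 + 4·7 + 10)/6 = 42/6 = 7
te_Data collection = (1 + 4·6 + 17)/6 = 42/6 = 7

Forward pass:
ES_Recruitment = 0; EF_Recruitment = 9
ES_Instrument calibration = 9; EF_Instrument calibration = 9+13 = 22
ES_Pilot data = 9; EF_Pilot data = 9+7 = 16
ES_Data collection = max(EF_Instrument calibration=22, EF_Pilot data=16) = 22; EF_Data collection = 22+7 = 29
Expected project duration μ = 29 hours. Critical path: Recruitment → Instrument calibration → Data collection.

Backward pass:
LF_Data collection = 29; LS_Data collection = 29−7 = 22
LF_Pilot data = LS_Data collection = 22; LS_Pilot data = 22−7 = 15
LF_Instrument calibration = LS_Data collection = 22; LS_Instrument calibration = 22−13 = 9
LF_Recruitment = min(LS_Instrument calibration=9, LS_Pilot data=15) = 9; LS_Recruitment = 9−9 = 0
Slack_Pilot data = LS_Pilot data − ES_Pilot data = 15 − 9 = 6

6 hours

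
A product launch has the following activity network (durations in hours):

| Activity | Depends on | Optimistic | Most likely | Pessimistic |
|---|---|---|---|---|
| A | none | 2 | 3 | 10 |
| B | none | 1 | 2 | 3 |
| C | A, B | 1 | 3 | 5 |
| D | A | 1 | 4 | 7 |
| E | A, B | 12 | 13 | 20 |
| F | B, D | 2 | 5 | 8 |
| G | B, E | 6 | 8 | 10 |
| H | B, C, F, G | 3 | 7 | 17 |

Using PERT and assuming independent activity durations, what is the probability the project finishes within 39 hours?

te_A = (2 + 4·3 + 10)/6 = 24/6 = 4; σ²_A = ((10−2)/6)² = 1.778
te_B = (1 + 4·2 + 3)/6 = 12/6 = 2; σ²_B = ((3−1)/6)² = 0.111
te_C = (1 + 4·3 + 5)/6 = 18/6 = 3; σ²_C = ((5−1)/6)² = 0.444
te_D = (1 + 4·4 + 7)/6 = 24/6 = 4; σ²_D = ((7−1)/6)² = 1.000
te_E = (12 + 4·13 + 20)/6 = 84/6 = 14; σ²_E = ((20−12)/6)² = 1.778
te_F = (2 + 4·5 + 8)/6 = 30/6 = 5; σ²_F = ((8−2)/6)² = 1.000
te_G = (6 + 4·8 + 10)/6 = 48/6 = 8; σ²_G = ((10−6)/6)² = 0.444
te_H = (3 + 4·7 + 17)/6 = 48/6 = 8; σ²_H = ((17−3)/6)² = 5.444

Forward pass:
ES_A = 0; EF_A = 4
ES_B = 0; EF_B = 2
ES_C = max(EF_A=4, EF_B=2) = 4; EF_C = 4+3 = 7
ES_D = 4; EF_D = 4+4 = 8
ES_E = max(EF_A=4, EF_B=2) = 4; EF_E = 4+14 = 18
ES_F = max(EF_B=2, EF_D=8) = 8; EF_F = 8+5 = 13
ES_G = max(EF_B=2, EF_E=18) = 18; EF_G = 18+8 = 26
ES_H = max(EF_B=2, EF_C=7, EF_F=13, EF_G=26) = 26; EF_H = 26+8 = 34
Expected project duration μ = 34 hours. Critical path: A → E → G → H.

Variance along critical path = 1.778 + 1.778 + 0.444 + 5.444 = 9.444; σ = √9.444 = 3.073 hours.
Z = (39 − 34) / 3.073 = 1.627
P(T ≤ 39) = Φ(1.627) ≈ 0.948

0.948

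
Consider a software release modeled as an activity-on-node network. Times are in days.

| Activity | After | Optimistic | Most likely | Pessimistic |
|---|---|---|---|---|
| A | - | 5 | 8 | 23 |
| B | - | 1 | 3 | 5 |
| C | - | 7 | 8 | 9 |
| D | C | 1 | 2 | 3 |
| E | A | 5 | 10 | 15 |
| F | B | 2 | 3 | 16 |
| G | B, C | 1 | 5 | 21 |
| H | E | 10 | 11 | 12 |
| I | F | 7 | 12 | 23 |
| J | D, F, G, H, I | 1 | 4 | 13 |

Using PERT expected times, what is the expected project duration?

te_A = (5 + 4·8 + 23)/6 = 60/6 = 10
te_B = (1 + 4·3 + 5)/6 = 18/6 = 3
te_C = (7 + 4·8 + 9)/6 = 48/6 = 8
te_D = (1 + 4·2 + 3)/6 = 12/6 = 2
te_E = (5 + 4·10 + 15)/6 = 60/6 = 10
te_F = (2 + 4·3 + 16)/6 = 30/6 = 5
te_G = (1 + 4·5 + 21)/6 = 42/6 = 7
te_H = (10 + 4·11 + 12)/6 = 66/6 = 11
te_I = (7 + 4·12 + 23)/6 = 78/6 = 13
te_J = (1 + 4·4 + 13)/6 = 30/6 = 5

Forward pass:
ES_A = 0; EF_A = 10
ES_B = 0; EF_B = 3
ES_C = 0; EF_C = 8
ES_D = 8; EF_D = 8+2 = 10
ES_E = 10; EF_E = 10+10 = 20
ES_F = 3; EF_F = 3+5 = 8
ES_G = max(EF_B=3, EF_C=8) = 8; EF_G = 8+7 = 15
ES_H = 20; EF_H = 20+11 = 31
ES_I = 8; EF_I = 8+13 = 21
ES_J = max(EF_D=10, EF_F=8, EF_G=15, EF_H=31, EF_I=21) = 31; EF_J = 31+5 = 36
Expected project duration μ = 36 days. Critical path: A → E → H → J.

36 days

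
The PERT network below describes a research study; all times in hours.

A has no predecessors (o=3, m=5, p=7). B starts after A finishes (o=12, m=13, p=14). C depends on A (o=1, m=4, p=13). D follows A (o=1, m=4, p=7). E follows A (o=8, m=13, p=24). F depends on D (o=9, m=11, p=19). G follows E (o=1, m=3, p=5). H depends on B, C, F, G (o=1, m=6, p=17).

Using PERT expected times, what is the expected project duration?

29 hours

te_A = (3 + 4·5 + 7)/6 = 30/6 = 5
te_B = (12 + 4·13 + 14)/6 = 78/6 = 13
te_C = (1 + 4·4 + 13)/6 = 30/6 = 5
te_D = (1 + 4·4 + 7)/6 = 24/6 = 4
te_E = (8 + 4·13 + 24)/6 = 84/6 = 14
te_F = (9 + 4·11 + 19)/6 = 72/6 = 12
te_G = (1 + 4·3 + 5)/6 = 18/6 = 3
te_H = (1 + 4·6 + 17)/6 = 42/6 = 7

Forward pass:
ES_A = 0; EF_A = 5
ES_B = 5; EF_B = 5+13 = 18
ES_C = 5; EF_C = 5+5 = 10
ES_D = 5; EF_D = 5+4 = 9
ES_E = 5; EF_E = 5+14 = 19
ES_F = 9; EF_F = 9+12 = 21
ES_G = 19; EF_G = 19+3 = 22
ES_H = max(EF_B=18, EF_C=10, EF_F=21, EF_G=22) = 22; EF_H = 22+7 = 29
Expected project duration μ = 29 hours. Critical path: A → E → G → H.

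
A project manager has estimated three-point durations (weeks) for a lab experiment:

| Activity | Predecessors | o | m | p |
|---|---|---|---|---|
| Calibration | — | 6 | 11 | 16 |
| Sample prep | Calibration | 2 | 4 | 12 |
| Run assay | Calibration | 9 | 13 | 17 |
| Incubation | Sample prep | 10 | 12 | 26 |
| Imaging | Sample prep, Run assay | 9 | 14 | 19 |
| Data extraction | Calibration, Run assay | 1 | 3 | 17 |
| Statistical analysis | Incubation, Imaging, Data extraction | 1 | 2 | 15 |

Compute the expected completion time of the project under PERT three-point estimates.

42 weeks

te_Calibration = (6 + 4·11 + 16)/6 = 66/6 = 11
te_Sample prep = (2 + 4·4 + 12)/6 = 30/6 = 5
te_Run assay = (9 + 4·13 + 17)/6 = 78/6 = 13
te_Incubation = (10 + 4·12 + 26)/6 = 84/6 = 14
te_Imaging = (9 + 4·14 + 19)/6 = 84/6 = 14
te_Data extraction = (1 + 4·3 + 17)/6 = 30/6 = 5
te_Statistical analysis = (1 + 4·2 + 15)/6 = 24/6 = 4

Forward pass:
ES_Calibration = 0; EF_Calibration = 11
ES_Sample prep = 11; EF_Sample prep = 11+5 = 16
ES_Run assay = 11; EF_Run assay = 11+13 = 24
ES_Incubation = 16; EF_Incubation = 16+14 = 30
ES_Imaging = max(EF_Sample prep=16, EF_Run assay=24) = 24; EF_Imaging = 24+14 = 38
ES_Data extraction = max(EF_Calibration=11, EF_Run assay=24) = 24; EF_Data extraction = 24+5 = 29
ES_Statistical analysis = max(EF_Incubation=30, EF_Imaging=38, EF_Data extraction=29) = 38; EF_Statistical analysis = 38+4 = 42
Expected project duration μ = 42 weeks. Critical path: Calibration → Run assay → Imaging → Statistical analysis.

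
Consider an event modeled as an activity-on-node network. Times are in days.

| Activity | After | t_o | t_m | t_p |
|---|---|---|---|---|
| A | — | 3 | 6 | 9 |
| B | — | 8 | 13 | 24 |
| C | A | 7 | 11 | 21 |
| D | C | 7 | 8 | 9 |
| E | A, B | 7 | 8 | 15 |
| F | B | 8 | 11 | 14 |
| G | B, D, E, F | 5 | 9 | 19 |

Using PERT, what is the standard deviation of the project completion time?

te_A = (3 + 4·6 + 9)/6 = 36/6 = 6; σ²_A = ((9−3)/6)² = 1.000
te_B = (8 + 4·13 + 24)/6 = 84/6 = 14; σ²_B = ((24−8)/6)² = 7.111
te_C = (7 + 4·11 + 21)/6 = 72/6 = 12; σ²_C = ((21−7)/6)² = 5.444
te_D = (7 + 4·8 + 9)/6 = 48/6 = 8; σ²_D = ((9−7)/6)² = 0.111
te_E = (7 + 4·8 + 15)/6 = 54/6 = 9; σ²_E = ((15−7)/6)² = 1.778
te_F = (8 + 4·11 + 14)/6 = 66/6 = 11; σ²_F = ((14−8)/6)² = 1.000
te_G = (5 + 4·9 + 19)/6 = 60/6 = 10; σ²_G = ((19−5)/6)² = 5.444

Forward pass:
ES_A = 0; EF_A = 6
ES_B = 0; EF_B = 14
ES_C = 6; EF_C = 6+12 = 18
ES_D = 18; EF_D = 18+8 = 26
ES_E = max(EF_A=6, EF_B=14) = 14; EF_E = 14+9 = 23
ES_F = 14; EF_F = 14+11 = 25
ES_G = max(EF_B=14, EF_D=26, EF_E=23, EF_F=25) = 26; EF_G = 26+10 = 36
Expected project duration μ = 36 days. Critical path: A → C → D → G.

Variance along critical path = 1.000 + 5.444 + 0.111 + 5.444 = 12.000
σ = √12.000 = 3.464 days

3.46 days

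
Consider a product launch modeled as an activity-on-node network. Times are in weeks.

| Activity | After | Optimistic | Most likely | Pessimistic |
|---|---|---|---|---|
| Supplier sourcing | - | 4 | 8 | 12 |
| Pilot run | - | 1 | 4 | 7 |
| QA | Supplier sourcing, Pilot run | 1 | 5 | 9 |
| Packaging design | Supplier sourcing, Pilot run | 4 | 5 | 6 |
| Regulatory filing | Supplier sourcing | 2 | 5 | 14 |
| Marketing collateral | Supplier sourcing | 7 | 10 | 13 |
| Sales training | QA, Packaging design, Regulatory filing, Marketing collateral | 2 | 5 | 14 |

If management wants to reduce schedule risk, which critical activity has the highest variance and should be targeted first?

te_Supplier sourcing = (4 + 4·8 + 12)/6 = 48/6 = 8; σ²_Supplier sourcing = ((12−4)/6)² = 1.778
te_Pilot run = (1 + 4·4 + 7)/6 = 24/6 = 4; σ²_Pilot run = ((7−1)/6)² = 1.000
te_QA = (1 + 4·5 + 9)/6 = 30/6 = 5; σ²_QA = ((9−1)/6)² = 1.778
te_Packaging design = (4 + 4·5 + 6)/6 = 30/6 = 5; σ²_Packaging design = ((6−4)/6)² = 0.111
te_Regulatory filing = (2 + 4·5 + 14)/6 = 36/6 = 6; σ²_Regulatory filing = ((14−2)/6)² = 4.000
te_Marketing collateral = (7 + 4·10 + 13)/6 = 60/6 = 10; σ²_Marketing collateral = ((13−7)/6)² = 1.000
te_Sales training = (2 + 4·5 + 14)/6 = 36/6 = 6; σ²_Sales training = ((14−2)/6)² = 4.000

Forward pass:
ES_Supplier sourcing = 0; EF_Supplier sourcing = 8
ES_Pilot run = 0; EF_Pilot run = 4
ES_QA = max(EF_Supplier sourcing=8, EF_Pilot run=4) = 8; EF_QA = 8+5 = 13
ES_Packaging design = max(EF_Supplier sourcing=8, EF_Pilot run=4) = 8; EF_Packaging design = 8+5 = 13
ES_Regulatory filing = 8; EF_Regulatory filing = 8+6 = 14
ES_Marketing collateral = 8; EF_Marketing collateral = 8+10 = 18
ES_Sales training = max(EF_QA=13, EF_Packaging design=13, EF_Regulatory filing=14, EF_Marketing collateral=18) = 18; EF_Sales training = 18+6 = 24
Expected project duration μ = 24 weeks. Critical path: Supplier sourcing → Marketing collateral → Sales training.

Variances on critical path: σ²_Supplier sourcing=1.778, σ²_Marketing collateral=1.000, σ²_Sales training=4.000.
Largest is σ²_Sales training = 4.000.

Sales training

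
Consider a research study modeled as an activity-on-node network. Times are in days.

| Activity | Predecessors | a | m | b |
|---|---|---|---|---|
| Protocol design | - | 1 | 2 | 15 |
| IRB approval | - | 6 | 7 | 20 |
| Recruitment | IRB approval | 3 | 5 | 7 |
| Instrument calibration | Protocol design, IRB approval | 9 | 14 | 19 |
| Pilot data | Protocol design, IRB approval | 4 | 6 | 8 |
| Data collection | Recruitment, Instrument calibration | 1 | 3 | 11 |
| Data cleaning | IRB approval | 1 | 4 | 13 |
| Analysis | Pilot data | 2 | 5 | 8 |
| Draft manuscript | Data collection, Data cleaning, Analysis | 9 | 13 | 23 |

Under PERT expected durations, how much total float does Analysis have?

te_Protocol design = (1 + 4·2 + 15)/6 = 24/6 = 4
te_IRB approval = (6 + 4·7 + 20)/6 = 54/6 = 9
te_Recruitment = (3 + 4·5 + 7)/6 = 30/6 = 5
te_Instrument calibration = (9 + 4·14 + 19)/6 = 84/6 = 14
te_Pilot data = (4 + 4·6 + 8)/6 = 36/6 = 6
te_Data collection = (1 + 4·3 + 11)/6 = 24/6 = 4
te_Data cleaning = (1 + 4·4 + 13)/6 = 30/6 = 5
te_Analysis = (2 + 4·5 + 8)/6 = 30/6 = 5
te_Draft manuscript = (9 + 4·13 + 23)/6 = 84/6 = 14

Forward pass:
ES_Protocol design = 0; EF_Protocol design = 4
ES_IRB approval = 0; EF_IRB approval = 9
ES_Recruitment = 9; EF_Recruitment = 9+5 = 14
ES_Instrument calibration = max(EF_Protocol design=4, EF_IRB approval=9) = 9; EF_Instrument calibration = 9+14 = 23
ES_Pilot data = max(EF_Protocol design=4, EF_IRB approval=9) = 9; EF_Pilot data = 9+6 = 15
ES_Data collection = max(EF_Recruitment=14, EF_Instrument calibration=23) = 23; EF_Data collection = 23+4 = 27
ES_Data cleaning = 9; EF_Data cleaning = 9+5 = 14
ES_Analysis = 15; EF_Analysis = 15+5 = 20
ES_Draft manuscript = max(EF_Data collection=27, EF_Data cleaning=14, EF_Analysis=20) = 27; EF_Draft manuscript = 27+14 = 41
Expected project duration μ = 41 days. Critical path: IRB approval → Instrument calibration → Data collection → Draft manuscript.

Backward pass:
LF_Draft manuscript = 41; LS_Draft manuscript = 41−14 = 27
LF_Analysis = LS_Draft manuscript = 27; LS_Analysis = 27−5 = 22
LF_Data cleaning = LS_Draft manuscript = 27; LS_Data cleaning = 27−5 = 22
LF_Data collection = LS_Draft manuscript = 27; LS_Data collection = 27−4 = 23
LF_Pilot data = LS_Analysis = 22; LS_Pilot data = 22−6 = 16
LF_Instrument calibration = LS_Data collection = 23; LS_Instrument calibration = 23−14 = 9
LF_Recruitment = LS_Data collection = 23; LS_Recruitment = 23−5 = 18
LF_IRB approval = min(LS_Recruitment=18, LS_Instrument calibration=9, LS_Pilot data=16, LS_Data cleaning=22) = 9; LS_IRB approval = 9−9 = 0
LF_Protocol design = min(LS_Instrument calibration=9, LS_Pilot data=16) = 9; LS_Protocol design = 9−4 = 5
Slack_Analysis = LS_Analysis − ES_Analysis = 22 − 15 = 7

7 days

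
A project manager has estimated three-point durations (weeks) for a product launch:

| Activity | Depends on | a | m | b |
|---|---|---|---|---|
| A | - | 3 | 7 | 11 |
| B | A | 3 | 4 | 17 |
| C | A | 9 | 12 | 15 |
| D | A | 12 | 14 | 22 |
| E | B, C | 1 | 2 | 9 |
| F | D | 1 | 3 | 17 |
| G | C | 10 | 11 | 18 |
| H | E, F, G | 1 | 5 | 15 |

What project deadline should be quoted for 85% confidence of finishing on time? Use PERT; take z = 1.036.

te_A = (3 + 4·7 + 11)/6 = 42/6 = 7; σ²_A = ((11−3)/6)² = 1.778
te_B = (3 + 4·4 + 17)/6 = 36/6 = 6; σ²_B = ((17−3)/6)² = 5.444
te_C = (9 + 4·12 + 15)/6 = 72/6 = 12; σ²_C = ((15−9)/6)² = 1.000
te_D = (12 + 4·14 + 22)/6 = 90/6 = 15; σ²_D = ((22−12)/6)² = 2.778
te_E = (1 + 4·2 + 9)/6 = 18/6 = 3; σ²_E = ((9−1)/6)² = 1.778
te_F = (1 + 4·3 + 17)/6 = 30/6 = 5; σ²_F = ((17−1)/6)² = 7.111
te_G = (10 + 4·11 + 18)/6 = 72/6 = 12; σ²_G = ((18−10)/6)² = 1.778
te_H = (1 + 4·5 + 15)/6 = 36/6 = 6; σ²_H = ((15−1)/6)² = 5.444

Forward pass:
ES_A = 0; EF_A = 7
ES_B = 7; EF_B = 7+6 = 13
ES_C = 7; EF_C = 7+12 = 19
ES_D = 7; EF_D = 7+15 = 22
ES_E = max(EF_B=13, EF_C=19) = 19; EF_E = 19+3 = 22
ES_F = 22; EF_F = 22+5 = 27
ES_G = 19; EF_G = 19+12 = 31
ES_H = max(EF_E=22, EF_F=27, EF_G=31) = 31; EF_H = 31+6 = 37
Expected project duration μ = 37 weeks. Critical path: A → C → G → H.

Variance along critical path = 1.778 + 1.000 + 1.778 + 5.444 = 10.000; σ = 3.162 weeks.
D = μ + z·σ = 37 + 1.036·3.162 = 40.3 weeks

40.3 weeks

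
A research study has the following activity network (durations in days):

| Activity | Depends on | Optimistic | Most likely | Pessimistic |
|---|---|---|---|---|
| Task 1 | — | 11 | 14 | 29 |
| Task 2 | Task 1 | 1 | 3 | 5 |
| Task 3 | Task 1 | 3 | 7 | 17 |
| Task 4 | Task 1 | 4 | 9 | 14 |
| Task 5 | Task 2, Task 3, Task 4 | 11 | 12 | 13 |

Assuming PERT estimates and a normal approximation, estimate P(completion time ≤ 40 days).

te_Task 1 = (11 + 4·14 + 29)/6 = 96/6 = 16; σ²_Task 1 = ((29−11)/6)² = 9.000
te_Task 2 = (1 + 4·3 + 5)/6 = 18/6 = 3; σ²_Task 2 = ((5−1)/6)² = 0.444
te_Task 3 = (3 + 4·7 + 17)/6 = 48/6 = 8; σ²_Task 3 = ((17−3)/6)² = 5.444
te_Task 4 = (4 + 4·9 + 14)/6 = 54/6 = 9; σ²_Task 4 = ((14−4)/6)² = 2.778
te_Task 5 = (11 + 4·12 + 13)/6 = 72/6 = 12; σ²_Task 5 = ((13−11)/6)² = 0.111

Forward pass:
ES_Task 1 = 0; EF_Task 1 = 16
ES_Task 2 = 16; EF_Task 2 = 16+3 = 19
ES_Task 3 = 16; EF_Task 3 = 16+8 = 24
ES_Task 4 = 16; EF_Task 4 = 16+9 = 25
ES_Task 5 = max(EF_Task 2=19, EF_Task 3=24, EF_Task 4=25) = 25; EF_Task 5 = 25+12 = 37
Expected project duration μ = 37 days. Critical path: Task 1 → Task 4 → Task 5.

Variance along critical path = 9.000 + 2.778 + 0.111 = 11.889; σ = √11.889 = 3.448 days.
Z = (40 − 37) / 3.448 = 0.870
P(T ≤ 40) = Φ(0.870) ≈ 0.808

0.808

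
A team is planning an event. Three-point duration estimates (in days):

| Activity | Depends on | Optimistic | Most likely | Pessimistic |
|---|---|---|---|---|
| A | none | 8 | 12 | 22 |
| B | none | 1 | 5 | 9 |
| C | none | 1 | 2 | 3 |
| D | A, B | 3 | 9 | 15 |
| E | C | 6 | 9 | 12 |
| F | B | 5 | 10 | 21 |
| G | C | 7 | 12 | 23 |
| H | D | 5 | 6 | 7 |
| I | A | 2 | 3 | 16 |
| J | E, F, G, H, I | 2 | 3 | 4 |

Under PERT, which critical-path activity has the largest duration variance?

te_A = (8 + 4·12 + 22)/6 = 78/6 = 13; σ²_A = ((22−8)/6)² = 5.444
te_B = (1 + 4·5 + 9)/6 = 30/6 = 5; σ²_B = ((9−1)/6)² = 1.778
te_C = (1 + 4·2 + 3)/6 = 12/6 = 2; σ²_C = ((3−1)/6)² = 0.111
te_D = (3 + 4·9 + 15)/6 = 54/6 = 9; σ²_D = ((15−3)/6)² = 4.000
te_E = (6 + 4·9 + 12)/6 = 54/6 = 9; σ²_E = ((12−6)/6)² = 1.000
te_F = (5 + 4·10 + 21)/6 = 66/6 = 11; σ²_F = ((21−5)/6)² = 7.111
te_G = (7 + 4·12 + 23)/6 = 78/6 = 13; σ²_G = ((23−7)/6)² = 7.111
te_H = (5 + 4·6 + 7)/6 = 36/6 = 6; σ²_H = ((7−5)/6)² = 0.111
te_I = (2 + 4·3 + 16)/6 = 30/6 = 5; σ²_I = ((16−2)/6)² = 5.444
te_J = (2 + 4·3 + 4)/6 = 18/6 = 3; σ²_J = ((4−2)/6)² = 0.111

Forward pass:
ES_A = 0; EF_A = 13
ES_B = 0; EF_B = 5
ES_C = 0; EF_C = 2
ES_D = max(EF_A=13, EF_B=5) = 13; EF_D = 13+9 = 22
ES_E = 2; EF_E = 2+9 = 11
ES_F = 5; EF_F = 5+11 = 16
ES_G = 2; EF_G = 2+13 = 15
ES_H = 22; EF_H = 22+6 = 28
ES_I = 13; EF_I = 13+5 = 18
ES_J = max(EF_E=11, EF_F=16, EF_G=15, EF_H=28, EF_I=18) = 28; EF_J = 28+3 = 31
Expected project duration μ = 31 days. Critical path: A → D → H → J.

Variances on critical path: σ²_A=5.444, σ²_D=4.000, σ²_H=0.111, σ²_J=0.111.
Largest is σ²_A = 5.444.

A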